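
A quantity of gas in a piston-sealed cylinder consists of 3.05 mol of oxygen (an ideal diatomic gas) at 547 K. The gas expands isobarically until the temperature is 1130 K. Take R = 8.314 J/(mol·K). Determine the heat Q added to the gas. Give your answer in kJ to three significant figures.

Q ≈ 51.7 kJ

Isobaric: W = nRΔT = (3.05)(8.314)(583) = 14784 J.
ΔU = nCᵥΔT with Cᵥ = 5R/2: ΔU = (3.05)(20.79)(583) = 36959 J.
Q = ΔU + W = 36959 + 14784 = 51742 J.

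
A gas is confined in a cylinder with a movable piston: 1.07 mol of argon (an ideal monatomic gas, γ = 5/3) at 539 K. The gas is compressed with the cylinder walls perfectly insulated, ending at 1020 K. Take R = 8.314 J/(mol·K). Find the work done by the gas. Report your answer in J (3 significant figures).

Adiabatic ⇒ Q = 0, so W_by = −ΔU = nCᵥ(T₁ − T₂).
Cᵥ = 3R/2 = 12.47 J/(mol·K).
W = (1.07)(12.47)(539 − 1020) = -6418 J.

W ≈ -6420 J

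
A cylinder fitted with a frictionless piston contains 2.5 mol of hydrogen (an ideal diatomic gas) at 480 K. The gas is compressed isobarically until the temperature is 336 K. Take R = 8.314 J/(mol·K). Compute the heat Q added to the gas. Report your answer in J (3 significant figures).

Q ≈ -10500 J

Isobaric: W = nRΔT = (2.5)(8.314)(-144) = -2993 J.
ΔU = nCᵥΔT with Cᵥ = 5R/2: ΔU = (2.5)(20.79)(-144) = -7483 J.
Q = ΔU + W = -7483 − 2993 = -10476 J.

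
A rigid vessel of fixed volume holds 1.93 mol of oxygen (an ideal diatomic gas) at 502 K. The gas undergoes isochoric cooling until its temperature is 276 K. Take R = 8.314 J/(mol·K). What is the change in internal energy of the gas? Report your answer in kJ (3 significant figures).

ΔU ≈ -9.07 kJ

Constant volume ⇒ W = 0, so Q = ΔU = nCᵥΔT with Cᵥ = 5R/2 = 20.79 J/(mol·K).
ΔU = (1.93)(20.79)(276 − 502) = -9066 J.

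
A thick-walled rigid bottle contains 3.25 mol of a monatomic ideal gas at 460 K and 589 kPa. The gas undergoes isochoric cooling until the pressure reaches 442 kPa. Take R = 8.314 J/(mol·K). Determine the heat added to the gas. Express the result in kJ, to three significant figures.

Q ≈ -4.65 kJ

Constant volume ⇒ W = 0, so Q = ΔU = nCᵥΔT with Cᵥ = 3R/2 = 12.47 J/(mol·K).
At constant V, T₂/T₁ = P₂/P₁ ⇒ ΔT = T₁(P₂/P₁ − 1) = 460·(442/589 − 1) = -114.8 K.
ΔU = (3.25)(12.47)(-114.8) = -4653 J.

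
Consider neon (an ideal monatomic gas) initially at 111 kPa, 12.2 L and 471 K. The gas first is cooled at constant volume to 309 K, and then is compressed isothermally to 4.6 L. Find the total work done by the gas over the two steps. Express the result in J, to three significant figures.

W_total ≈ -867 J

Step 1 (isochoric): W = 0 (constant volume).
After step 1: P = 72.82 kPa (V unchanged).
Step 2 (isothermal): W = P₁V₁ ln(V₂/V₁) = (888.4) ln(4.6/12.2) = -866.6 J.
W_total = 0 − 866.6 = -866.6 J.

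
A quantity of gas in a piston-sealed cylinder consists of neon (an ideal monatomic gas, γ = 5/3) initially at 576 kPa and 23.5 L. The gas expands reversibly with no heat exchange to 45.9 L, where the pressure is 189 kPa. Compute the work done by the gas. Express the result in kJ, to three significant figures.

W ≈ 7.29 kJ

Adiabatic: W = (P₁V₁ − P₂V₂)/(γ − 1) with γ = 5/3.
P₁V₁ = 13536 J, P₂V₂ = 8675 J.
W = (13536 − 8675) / 0.6667 = 7291 J.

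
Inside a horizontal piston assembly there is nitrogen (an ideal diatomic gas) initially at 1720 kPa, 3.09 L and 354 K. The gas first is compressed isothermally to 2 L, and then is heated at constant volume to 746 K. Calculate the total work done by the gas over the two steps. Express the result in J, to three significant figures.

W_total ≈ -2310 J

Step 1 (isothermal): W = P₁V₁ ln(V₂/V₁) = (5315) ln(2/3.09) = -2312 J.
Step 2 (isochoric): W = 0 (constant volume).
W_total = -2312 + 0 = -2312 J.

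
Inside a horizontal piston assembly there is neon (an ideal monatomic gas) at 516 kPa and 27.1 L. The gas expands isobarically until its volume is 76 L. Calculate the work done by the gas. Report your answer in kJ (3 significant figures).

W ≈ 25.2 kJ

Isobaric: W = P ΔV.
W = (516 kPa)(76 − 27.1 L) = (516)(48.9) = 25232 J.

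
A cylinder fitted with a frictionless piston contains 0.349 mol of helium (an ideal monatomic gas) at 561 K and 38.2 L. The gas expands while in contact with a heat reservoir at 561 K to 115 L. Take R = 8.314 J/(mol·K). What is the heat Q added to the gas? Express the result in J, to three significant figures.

Isothermal ⇒ ΔU = 0, so Q = W = nRT ln(V₂/V₁).
Q = (0.349)(8.314)(561) ln(115/38.2) = 1628 × 1.102 = 1794 J.

Q ≈ 1790 J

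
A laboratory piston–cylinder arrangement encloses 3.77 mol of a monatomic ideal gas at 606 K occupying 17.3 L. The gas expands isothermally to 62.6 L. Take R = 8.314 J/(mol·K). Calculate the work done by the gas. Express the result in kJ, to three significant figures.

W ≈ 24.4 kJ

Isothermal: W = nRT ln(V₂/V₁).
W = (3.77)(8.314)(606) × ln(62.6/17.3)
  = 18994 × 1.286
W_by_gas = 24428 J.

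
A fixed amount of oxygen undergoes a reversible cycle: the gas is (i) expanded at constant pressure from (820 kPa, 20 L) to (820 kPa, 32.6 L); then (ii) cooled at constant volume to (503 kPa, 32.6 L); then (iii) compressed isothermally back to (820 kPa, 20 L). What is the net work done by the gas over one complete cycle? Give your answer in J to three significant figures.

Leg (i): W = PΔV = (820)(32.6 − 20) = 10332 J.
Leg (ii): W = 0.
Leg (iii): W = PᵢVᵢ ln(V_f/Vᵢ) = (16398) ln(20/32.6) = -8012 J.
W_net = 10332 − 8012 = 2320 J.

W_net ≈ 2320 J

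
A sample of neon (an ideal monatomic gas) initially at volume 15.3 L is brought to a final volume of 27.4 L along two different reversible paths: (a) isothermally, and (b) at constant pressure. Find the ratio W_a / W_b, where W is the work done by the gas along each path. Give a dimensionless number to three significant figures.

Path (a) isothermal: W = P₁V₁ ln(V₂/V₁) → W_a/(P₁V₁) = 0.5827.
Path (b) isobaric: W = P₁(V₂ − V₁) → W_b/(P₁V₁) = 0.7908.
W_a / W_b = 0.5827 / 0.7908 = 0.7368.

W_a / W_b ≈ 0.737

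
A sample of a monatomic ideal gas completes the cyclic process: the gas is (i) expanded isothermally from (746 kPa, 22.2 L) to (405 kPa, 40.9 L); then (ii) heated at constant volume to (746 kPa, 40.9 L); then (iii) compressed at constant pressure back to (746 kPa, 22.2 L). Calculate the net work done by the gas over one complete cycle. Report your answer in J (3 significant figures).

W_net ≈ -3830 J

Leg (i): W = PᵢVᵢ ln(V_f/Vᵢ) = (16561) ln(40.9/22.2) = 10120 J.
Leg (ii): W = 0.
Leg (iii): W = PΔV = (746)(22.2 − 40.9) = -13950 J.
W_net = 10120 − 13950 = -3831 J.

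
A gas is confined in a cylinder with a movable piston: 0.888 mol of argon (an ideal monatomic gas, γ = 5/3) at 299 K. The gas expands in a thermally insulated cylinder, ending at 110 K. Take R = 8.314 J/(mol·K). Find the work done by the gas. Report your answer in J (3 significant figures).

W ≈ 2090 J

Adiabatic ⇒ Q = 0, so W_by = −ΔU = nCᵥ(T₁ − T₂).
Cᵥ = 3R/2 = 12.47 J/(mol·K).
W = (0.888)(12.47)(299 − 110) = 2093 J.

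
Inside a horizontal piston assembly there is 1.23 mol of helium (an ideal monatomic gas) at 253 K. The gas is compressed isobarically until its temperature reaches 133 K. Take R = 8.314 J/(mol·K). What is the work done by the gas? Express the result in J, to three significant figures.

W ≈ -1230 J

Isobaric: W = P ΔV = nR ΔT.
W = (1.23)(8.314)(133 − 253) = -1227 J.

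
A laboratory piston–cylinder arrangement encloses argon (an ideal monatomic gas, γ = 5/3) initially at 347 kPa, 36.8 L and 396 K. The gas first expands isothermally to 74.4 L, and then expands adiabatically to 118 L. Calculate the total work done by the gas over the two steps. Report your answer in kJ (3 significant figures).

W_total ≈ 14.1 kJ

Step 1 (isothermal): W = P₁V₁ ln(V₂/V₁) = (12770) ln(74.4/36.8) = 8989 J.
After step 1: P = 171.6 kPa, V = 74.4 L, T = 396 K.
Step 2 (adiabatic): W = (P₁V₁ − P₂V₂)/(γ−1) = (12770 − 9389)/0.667 = 5070 J.
W_total = 8989 + 5070 = 14060 J.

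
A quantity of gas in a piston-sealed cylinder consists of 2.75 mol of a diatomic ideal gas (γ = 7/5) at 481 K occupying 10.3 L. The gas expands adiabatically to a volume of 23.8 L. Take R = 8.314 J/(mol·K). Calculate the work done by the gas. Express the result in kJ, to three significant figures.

W ≈ 7.83 kJ

Adiabatic: TV^(γ−1) = const with γ = 7/5.
T₂ = T₁ (V₁/V₂)^(γ−1) = 481 × (10.3/23.8)^0.4 = 481 × 0.7153 = 344.1 K.
W_by = nCᵥ(T₁ − T₂) = (2.75)(20.79)(481 − 344.1) = 7827 J.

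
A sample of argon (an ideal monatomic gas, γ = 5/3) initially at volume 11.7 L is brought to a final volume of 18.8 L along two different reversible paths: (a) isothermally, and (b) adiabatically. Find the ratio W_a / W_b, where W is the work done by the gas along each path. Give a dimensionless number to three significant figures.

Path (a) isothermal: W = P₁V₁ ln(V₂/V₁) → W_a/(P₁V₁) = 0.4743.
Path (b) adiabatic: W = P₁V₁(1 − (V₁/V₂)^(γ−1))/(γ−1) → W_b/(P₁V₁) = 0.4066.
W_a / W_b = 0.4743 / 0.4066 = 1.166.

W_a / W_b ≈ 1.17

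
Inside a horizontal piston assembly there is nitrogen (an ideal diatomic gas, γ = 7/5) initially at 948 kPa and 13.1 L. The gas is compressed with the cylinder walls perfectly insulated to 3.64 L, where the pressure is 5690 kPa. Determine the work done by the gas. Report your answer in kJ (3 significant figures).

W ≈ -20.7 kJ

Adiabatic: W = (P₁V₁ − P₂V₂)/(γ − 1) with γ = 7/5.
P₁V₁ = 12419 J, P₂V₂ = 20712 J.
W = (12419 − 20712) / 0.4 = -20732 J.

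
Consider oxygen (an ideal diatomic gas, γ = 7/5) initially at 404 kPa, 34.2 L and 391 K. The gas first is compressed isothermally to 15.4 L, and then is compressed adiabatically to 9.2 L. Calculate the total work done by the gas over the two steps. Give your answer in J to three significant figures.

W_total ≈ -18900 J

Step 1 (isothermal): W = P₁V₁ ln(V₂/V₁) = (13817) ln(15.4/34.2) = -11024 J.
After step 1: P = 897.2 kPa, V = 15.4 L, T = 391 K.
Step 2 (adiabatic): W = (P₁V₁ − P₂V₂)/(γ−1) = (13817 − 16979)/0.4 = -7904 J.
W_total = -11024 − 7904 = -18928 J.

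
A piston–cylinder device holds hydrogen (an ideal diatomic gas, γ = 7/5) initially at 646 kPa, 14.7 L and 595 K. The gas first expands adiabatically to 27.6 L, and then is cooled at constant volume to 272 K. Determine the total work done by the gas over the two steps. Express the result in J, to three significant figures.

Step 1 (adiabatic): W = (P₁V₁ − P₂V₂)/(γ−1) = (9496 − 7381)/0.4 = 5288 J.
Step 2 (isochoric): W = 0 (constant volume).
W_total = 5288 + 0 = 5288 J.

W_total ≈ 5290 J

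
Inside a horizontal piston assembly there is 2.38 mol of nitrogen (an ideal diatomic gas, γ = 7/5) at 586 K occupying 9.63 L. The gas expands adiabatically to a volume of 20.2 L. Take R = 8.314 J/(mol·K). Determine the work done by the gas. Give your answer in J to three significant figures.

Adiabatic: TV^(γ−1) = const with γ = 7/5.
T₂ = T₁ (V₁/V₂)^(γ−1) = 586 × (9.63/20.2)^0.4 = 586 × 0.7435 = 435.7 K.
W_by = nCᵥ(T₁ − T₂) = (2.38)(20.79)(586 − 435.7) = 7434 J.

W ≈ 7430 J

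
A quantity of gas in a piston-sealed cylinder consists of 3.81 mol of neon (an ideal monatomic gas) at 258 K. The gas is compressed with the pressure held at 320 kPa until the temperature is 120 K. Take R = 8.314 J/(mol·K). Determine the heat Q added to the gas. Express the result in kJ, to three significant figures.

Isobaric: W = nRΔT = (3.81)(8.314)(-138) = -4371 J.
ΔU = nCᵥΔT with Cᵥ = 3R/2: ΔU = (3.81)(12.47)(-138) = -6557 J.
Q = ΔU + W = -6557 − 4371 = -10928 J.

Q ≈ -10.9 kJ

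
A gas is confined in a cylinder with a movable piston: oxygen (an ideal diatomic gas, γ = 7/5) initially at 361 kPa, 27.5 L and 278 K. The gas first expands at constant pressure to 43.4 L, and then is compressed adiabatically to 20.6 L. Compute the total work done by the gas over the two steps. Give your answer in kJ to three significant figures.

W_total ≈ -7.86 kJ

Step 1 (isobaric): W = PΔV = (361 kPa)(43.4 − 27.5 L) = 5740 J.
After step 1: P = 361 kPa, V = 43.4 L, T = 438.7 K.
Step 2 (adiabatic): W = (P₁V₁ − P₂V₂)/(γ−1) = (15667 − 21108)/0.4 = -13601 J.
W_total = 5740 − 13601 = -7861 J.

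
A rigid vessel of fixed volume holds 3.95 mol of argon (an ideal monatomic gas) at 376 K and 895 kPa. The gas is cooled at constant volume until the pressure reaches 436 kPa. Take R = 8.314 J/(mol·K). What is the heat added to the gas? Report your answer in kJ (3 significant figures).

Q ≈ -9.50 kJ

Constant volume ⇒ W = 0, so Q = ΔU = nCᵥΔT with Cᵥ = 3R/2 = 12.47 J/(mol·K).
At constant V, T₂/T₁ = P₂/P₁ ⇒ ΔT = T₁(P₂/P₁ − 1) = 376·(436/895 − 1) = -192.8 K.
ΔU = (3.95)(12.47)(-192.8) = -9499 J.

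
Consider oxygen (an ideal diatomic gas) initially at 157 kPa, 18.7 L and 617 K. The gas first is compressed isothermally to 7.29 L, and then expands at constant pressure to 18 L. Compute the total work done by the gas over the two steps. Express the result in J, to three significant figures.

W_total ≈ 1550 J

Step 1 (isothermal): W = P₁V₁ ln(V₂/V₁) = (2936) ln(7.29/18.7) = -2766 J.
After step 1: P = 402.7 kPa, V = 7.29 L, T = 617 K.
Step 2 (isobaric): W = PΔV = (402.7 kPa)(18 − 7.29 L) = 4313 J.
W_total = -2766 + 4313 = 1548 J.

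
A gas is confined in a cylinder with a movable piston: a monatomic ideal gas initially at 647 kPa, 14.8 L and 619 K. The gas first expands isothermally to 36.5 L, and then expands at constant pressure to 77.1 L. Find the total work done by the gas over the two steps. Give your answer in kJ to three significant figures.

Step 1 (isothermal): W = P₁V₁ ln(V₂/V₁) = (9576) ln(36.5/14.8) = 8644 J.
After step 1: P = 262.3 kPa, V = 36.5 L, T = 619 K.
Step 2 (isobaric): W = PΔV = (262.3 kPa)(77.1 − 36.5 L) = 10651 J.
W_total = 8644 + 10651 = 19295 J.

W_total ≈ 19.3 kJ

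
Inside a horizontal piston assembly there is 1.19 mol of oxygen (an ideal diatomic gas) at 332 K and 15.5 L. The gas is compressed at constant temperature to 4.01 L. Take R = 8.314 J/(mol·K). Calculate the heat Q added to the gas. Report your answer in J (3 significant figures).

Q ≈ -4440 J

Isothermal ⇒ ΔU = 0, so Q = W = nRT ln(V₂/V₁).
Q = (1.19)(8.314)(332) ln(4.01/15.5) = 3285 × -1.352 = -4441 J.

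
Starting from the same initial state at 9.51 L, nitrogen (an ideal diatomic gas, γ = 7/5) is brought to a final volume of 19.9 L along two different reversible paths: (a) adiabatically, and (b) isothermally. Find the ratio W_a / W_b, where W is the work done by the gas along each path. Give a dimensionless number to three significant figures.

Path (a) adiabatic: W = P₁V₁(1 − (V₁/V₂)^(γ−1))/(γ−1) → W_a/(P₁V₁) = 0.6393.
Path (b) isothermal: W = P₁V₁ ln(V₂/V₁) → W_b/(P₁V₁) = 0.7384.
W_a / W_b = 0.6393 / 0.7384 = 0.8659.

W_a / W_b ≈ 0.866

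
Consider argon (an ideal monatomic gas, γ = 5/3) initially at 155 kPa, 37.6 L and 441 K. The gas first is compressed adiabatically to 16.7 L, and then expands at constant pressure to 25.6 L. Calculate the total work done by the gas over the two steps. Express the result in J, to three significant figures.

Step 1 (adiabatic): W = (P₁V₁ − P₂V₂)/(γ−1) = (5828 − 10012)/0.667 = -6275 J.
After step 1: P = 599.5 kPa, V = 16.7 L, T = 757.6 K.
Step 2 (isobaric): W = PΔV = (599.5 kPa)(25.6 − 16.7 L) = 5335 J.
W_total = -6275 + 5335 = -939.8 J.

W_total ≈ -940 J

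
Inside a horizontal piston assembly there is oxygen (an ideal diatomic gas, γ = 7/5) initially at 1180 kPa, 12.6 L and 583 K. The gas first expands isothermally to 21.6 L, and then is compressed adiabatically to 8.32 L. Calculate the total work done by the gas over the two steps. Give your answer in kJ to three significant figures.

W_total ≈ -9.26 kJ

Step 1 (isothermal): W = P₁V₁ ln(V₂/V₁) = (14868) ln(21.6/12.6) = 8014 J.
After step 1: P = 688.3 kPa, V = 21.6 L, T = 583 K.
Step 2 (adiabatic): W = (P₁V₁ − P₂V₂)/(γ−1) = (14868 − 21776)/0.4 = -17271 J.
W_total = 8014 − 17271 = -9257 J.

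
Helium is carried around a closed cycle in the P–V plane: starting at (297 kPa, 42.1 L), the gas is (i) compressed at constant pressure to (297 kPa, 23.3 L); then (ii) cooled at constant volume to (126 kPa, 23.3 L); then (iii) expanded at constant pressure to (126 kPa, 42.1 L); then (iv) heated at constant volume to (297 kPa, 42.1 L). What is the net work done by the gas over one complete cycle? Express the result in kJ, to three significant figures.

W_net ≈ -3.21 kJ

Constant-volume legs do no work.
W(i) = (297)(23.3 − 42.1) = -5584 J; W(iii) = (126)(42.1 − 23.3) = 2369 J.
W_net = -5584 + 2369 = -3215 J (the counter-clockwise enclosed area).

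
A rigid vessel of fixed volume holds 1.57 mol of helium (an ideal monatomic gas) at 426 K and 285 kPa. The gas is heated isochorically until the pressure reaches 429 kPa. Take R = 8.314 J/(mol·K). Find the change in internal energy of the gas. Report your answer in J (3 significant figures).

Constant volume ⇒ W = 0, so Q = ΔU = nCᵥΔT with Cᵥ = 3R/2 = 12.47 J/(mol·K).
At constant V, T₂/T₁ = P₂/P₁ ⇒ ΔT = T₁(P₂/P₁ − 1) = 426·(429/285 − 1) = 215.2 K.
ΔU = (1.57)(12.47)(215.2) = 4214 J.

ΔU ≈ 4210 J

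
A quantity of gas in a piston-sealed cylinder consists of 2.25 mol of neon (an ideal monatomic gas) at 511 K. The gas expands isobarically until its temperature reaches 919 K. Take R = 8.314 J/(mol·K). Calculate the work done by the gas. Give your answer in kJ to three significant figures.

W ≈ 7.63 kJ

Isobaric: W = P ΔV = nR ΔT.
W = (2.25)(8.314)(919 − 511) = 7632 J.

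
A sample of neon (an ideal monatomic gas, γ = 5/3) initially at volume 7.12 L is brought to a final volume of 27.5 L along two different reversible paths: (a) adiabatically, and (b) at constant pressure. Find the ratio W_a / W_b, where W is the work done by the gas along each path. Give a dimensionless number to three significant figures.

W_a / W_b ≈ 0.311

Path (a) adiabatic: W = P₁V₁(1 − (V₁/V₂)^(γ−1))/(γ−1) → W_a/(P₁V₁) = 0.8907.
Path (b) isobaric: W = P₁(V₂ − V₁) → W_b/(P₁V₁) = 2.862.
W_a / W_b = 0.8907 / 2.862 = 0.3112.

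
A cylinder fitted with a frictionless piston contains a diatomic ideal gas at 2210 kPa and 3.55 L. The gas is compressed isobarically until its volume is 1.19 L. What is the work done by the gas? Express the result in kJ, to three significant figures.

Isobaric: W = P ΔV.
W = (2210 kPa)(1.19 − 3.55 L) = (2210)(-2.36) = -5216 J.

W ≈ -5.22 kJ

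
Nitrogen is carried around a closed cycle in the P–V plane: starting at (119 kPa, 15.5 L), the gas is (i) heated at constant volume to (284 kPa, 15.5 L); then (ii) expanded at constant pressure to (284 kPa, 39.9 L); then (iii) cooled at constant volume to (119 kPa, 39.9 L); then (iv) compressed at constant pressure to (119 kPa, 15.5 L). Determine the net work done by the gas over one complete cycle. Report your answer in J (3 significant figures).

W_net ≈ 4030 J

Constant-volume legs do no work.
W(ii) = (284)(39.9 − 15.5) = 6930 J; W(iv) = (119)(15.5 − 39.9) = -2904 J.
W_net = 6930 − 2904 = 4026 J (the clockwise enclosed area).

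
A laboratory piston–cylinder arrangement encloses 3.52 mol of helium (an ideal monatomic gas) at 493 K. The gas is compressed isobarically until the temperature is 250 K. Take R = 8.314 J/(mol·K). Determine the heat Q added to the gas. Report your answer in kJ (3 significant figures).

Isobaric: W = nRΔT = (3.52)(8.314)(-243) = -7111 J.
ΔU = nCᵥΔT with Cᵥ = 3R/2: ΔU = (3.52)(12.47)(-243) = -10667 J.
Q = ΔU + W = -10667 − 7111 = -17779 J.

Q ≈ -17.8 kJ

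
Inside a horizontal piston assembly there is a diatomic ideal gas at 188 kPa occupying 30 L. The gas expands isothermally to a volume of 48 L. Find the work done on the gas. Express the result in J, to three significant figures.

Isothermal: W = nRT ln(V₂/V₁) = P₁V₁ ln(V₂/V₁).
P₁V₁ = (188 kPa)(30 L) = 5640 J.
W = 5640 × ln(48/30) = 5640 × 0.47
W_by_gas = 2651 J; work on gas = −W_by = -2651 J.

W ≈ -2650 J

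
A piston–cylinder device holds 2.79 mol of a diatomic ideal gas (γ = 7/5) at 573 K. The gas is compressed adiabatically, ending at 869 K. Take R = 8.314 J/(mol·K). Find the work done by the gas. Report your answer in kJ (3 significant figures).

Adiabatic ⇒ Q = 0, so W_by = −ΔU = nCᵥ(T₁ − T₂).
Cᵥ = 5R/2 = 20.79 J/(mol·K).
W = (2.79)(20.79)(573 − 869) = -17165 J.

W ≈ -17.2 kJ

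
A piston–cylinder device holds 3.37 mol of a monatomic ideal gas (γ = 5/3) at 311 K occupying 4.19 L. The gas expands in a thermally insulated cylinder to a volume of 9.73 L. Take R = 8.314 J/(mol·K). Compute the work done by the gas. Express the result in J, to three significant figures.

W ≈ 5620 J

Adiabatic: TV^(γ−1) = const with γ = 5/3.
T₂ = T₁ (V₁/V₂)^(γ−1) = 311 × (4.19/9.73)^0.667 = 311 × 0.5703 = 177.3 K.
W_by = nCᵥ(T₁ − T₂) = (3.37)(12.47)(311 − 177.3) = 5617 J.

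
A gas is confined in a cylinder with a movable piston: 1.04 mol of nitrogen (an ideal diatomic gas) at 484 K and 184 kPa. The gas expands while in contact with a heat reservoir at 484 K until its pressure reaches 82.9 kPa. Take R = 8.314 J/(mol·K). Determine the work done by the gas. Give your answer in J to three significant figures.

Isothermal process: W = nRT ln(V₂/V₁) = nRT ln(P₁/P₂).
W = (1.04)(8.314)(484) × ln(184/82.9)
  = 4185 × ln(2.22) = 4185 × 0.7973
W_by_gas = 3337 J.

W ≈ 3340 J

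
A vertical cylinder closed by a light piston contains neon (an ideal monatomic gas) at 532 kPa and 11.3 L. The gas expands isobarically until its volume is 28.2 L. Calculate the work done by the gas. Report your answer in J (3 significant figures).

W ≈ 8990 J

Isobaric: W = P ΔV.
W = (532 kPa)(28.2 − 11.3 L) = (532)(16.9) = 8991 J.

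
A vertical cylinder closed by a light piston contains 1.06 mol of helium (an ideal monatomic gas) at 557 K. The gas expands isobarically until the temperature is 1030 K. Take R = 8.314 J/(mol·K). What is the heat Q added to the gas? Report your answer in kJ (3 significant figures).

Isobaric: W = nRΔT = (1.06)(8.314)(473) = 4168 J.
ΔU = nCᵥΔT with Cᵥ = 3R/2: ΔU = (1.06)(12.47)(473) = 6253 J.
Q = ΔU + W = 6253 + 4168 = 10421 J.

Q ≈ 10.4 kJ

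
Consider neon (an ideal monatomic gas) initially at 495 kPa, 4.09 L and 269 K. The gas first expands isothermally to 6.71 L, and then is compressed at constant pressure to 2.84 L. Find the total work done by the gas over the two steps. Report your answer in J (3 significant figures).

Step 1 (isothermal): W = P₁V₁ ln(V₂/V₁) = (2025) ln(6.71/4.09) = 1002 J.
After step 1: P = 301.7 kPa, V = 6.71 L, T = 269 K.
Step 2 (isobaric): W = PΔV = (301.7 kPa)(2.84 − 6.71 L) = -1168 J.
W_total = 1002 − 1168 = -165.4 J.

W_total ≈ -165 J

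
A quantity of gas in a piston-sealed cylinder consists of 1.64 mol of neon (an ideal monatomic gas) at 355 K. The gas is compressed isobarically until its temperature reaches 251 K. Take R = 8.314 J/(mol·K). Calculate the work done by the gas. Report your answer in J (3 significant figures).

Isobaric: W = P ΔV = nR ΔT.
W = (1.64)(8.314)(251 − 355) = -1418 J.

W ≈ -1420 J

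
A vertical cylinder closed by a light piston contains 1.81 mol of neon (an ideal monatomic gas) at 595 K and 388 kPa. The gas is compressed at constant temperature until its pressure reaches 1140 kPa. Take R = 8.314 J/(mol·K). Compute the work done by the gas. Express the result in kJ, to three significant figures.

Isothermal process: W = nRT ln(V₂/V₁) = nRT ln(P₁/P₂).
W = (1.81)(8.314)(595) × ln(388/1140)
  = 8954 × ln(0.3404) = 8954 × -1.078
W_by_gas = -9650 J.

W ≈ -9.65 kJ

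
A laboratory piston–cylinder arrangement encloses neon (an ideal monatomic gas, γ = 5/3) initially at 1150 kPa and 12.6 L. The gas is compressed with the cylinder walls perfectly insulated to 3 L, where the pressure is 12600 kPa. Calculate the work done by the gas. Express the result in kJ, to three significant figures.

W ≈ -35.0 kJ

Adiabatic: W = (P₁V₁ − P₂V₂)/(γ − 1) with γ = 5/3.
P₁V₁ = 14490 J, P₂V₂ = 37800 J.
W = (14490 − 37800) / 0.6667 = -34965 J.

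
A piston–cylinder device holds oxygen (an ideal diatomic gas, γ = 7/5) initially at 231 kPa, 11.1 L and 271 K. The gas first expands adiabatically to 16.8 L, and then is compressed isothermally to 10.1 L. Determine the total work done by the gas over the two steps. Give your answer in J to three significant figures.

Step 1 (adiabatic): W = (P₁V₁ − P₂V₂)/(γ−1) = (2564 − 2172)/0.4 = 979.2 J.
After step 1: P = 129.3 kPa, V = 16.8 L, T = 229.6 K.
Step 2 (isothermal): W = P₁V₁ ln(V₂/V₁) = (2172) ln(10.1/16.8) = -1105 J.
W_total = 979.2 − 1105 = -126.2 J.

W_total ≈ -126 J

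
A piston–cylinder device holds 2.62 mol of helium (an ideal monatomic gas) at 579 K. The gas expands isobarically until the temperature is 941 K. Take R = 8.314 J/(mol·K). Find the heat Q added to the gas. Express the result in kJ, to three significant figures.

Isobaric: W = nRΔT = (2.62)(8.314)(362) = 7885 J.
ΔU = nCᵥΔT with Cᵥ = 3R/2: ΔU = (2.62)(12.47)(362) = 11828 J.
Q = ΔU + W = 11828 + 7885 = 19713 J.

Q ≈ 19.7 kJ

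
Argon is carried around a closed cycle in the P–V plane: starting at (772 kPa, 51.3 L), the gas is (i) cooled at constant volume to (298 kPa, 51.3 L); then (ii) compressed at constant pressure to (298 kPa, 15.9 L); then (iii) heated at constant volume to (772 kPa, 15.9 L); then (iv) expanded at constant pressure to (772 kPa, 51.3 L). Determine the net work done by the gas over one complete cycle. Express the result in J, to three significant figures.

W_net ≈ 16800 J

Constant-volume legs do no work.
W(ii) = (298)(15.9 − 51.3) = -10549 J; W(iv) = (772)(51.3 − 15.9) = 27329 J.
W_net = -10549 + 27329 = 16780 J (the clockwise enclosed area).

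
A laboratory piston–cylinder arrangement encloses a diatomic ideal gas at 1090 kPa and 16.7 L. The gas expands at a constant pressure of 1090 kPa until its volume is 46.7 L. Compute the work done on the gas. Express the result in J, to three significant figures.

Isobaric: W = P ΔV.
W = (1090 kPa)(46.7 − 16.7 L) = (1090)(30) = 32700 J.
Work on gas = −W_by = -32700 J.

W ≈ -32700 J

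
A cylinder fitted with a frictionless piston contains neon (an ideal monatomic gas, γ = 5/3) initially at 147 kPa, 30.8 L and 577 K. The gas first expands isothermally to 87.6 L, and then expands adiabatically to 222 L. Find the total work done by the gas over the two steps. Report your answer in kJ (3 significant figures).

Step 1 (isothermal): W = P₁V₁ ln(V₂/V₁) = (4528) ln(87.6/30.8) = 4733 J.
After step 1: P = 51.68 kPa, V = 87.6 L, T = 577 K.
Step 2 (adiabatic): W = (P₁V₁ − P₂V₂)/(γ−1) = (4528 − 2436)/0.667 = 3138 J.
W_total = 4733 + 3138 = 7870 J.

W_total ≈ 7.87 kJ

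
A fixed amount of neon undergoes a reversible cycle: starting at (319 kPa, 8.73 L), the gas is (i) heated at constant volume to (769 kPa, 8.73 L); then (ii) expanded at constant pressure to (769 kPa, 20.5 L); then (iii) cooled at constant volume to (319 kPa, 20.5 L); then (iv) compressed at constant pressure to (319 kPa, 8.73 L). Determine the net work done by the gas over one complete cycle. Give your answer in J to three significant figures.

Constant-volume legs do no work.
W(ii) = (769)(20.5 − 8.73) = 9051 J; W(iv) = (319)(8.73 − 20.5) = -3755 J.
W_net = 9051 − 3755 = 5296 J (the clockwise enclosed area).

W_net ≈ 5300 J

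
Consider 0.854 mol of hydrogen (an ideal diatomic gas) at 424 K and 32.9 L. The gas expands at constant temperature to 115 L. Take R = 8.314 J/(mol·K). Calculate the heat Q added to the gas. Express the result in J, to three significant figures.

Isothermal ⇒ ΔU = 0, so Q = W = nRT ln(V₂/V₁).
Q = (0.854)(8.314)(424) ln(115/32.9) = 3010 × 1.251 = 3767 J.

Q ≈ 3770 J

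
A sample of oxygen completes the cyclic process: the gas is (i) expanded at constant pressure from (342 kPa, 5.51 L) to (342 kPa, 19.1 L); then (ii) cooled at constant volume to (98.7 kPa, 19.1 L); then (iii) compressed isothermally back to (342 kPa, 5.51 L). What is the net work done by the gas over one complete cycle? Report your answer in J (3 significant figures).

Leg (i): W = PΔV = (342)(19.1 − 5.51) = 4648 J.
Leg (ii): W = 0.
Leg (iii): W = PᵢVᵢ ln(V_f/Vᵢ) = (1885) ln(5.51/19.1) = -2343 J.
W_net = 4648 − 2343 = 2304 J.

W_net ≈ 2300 J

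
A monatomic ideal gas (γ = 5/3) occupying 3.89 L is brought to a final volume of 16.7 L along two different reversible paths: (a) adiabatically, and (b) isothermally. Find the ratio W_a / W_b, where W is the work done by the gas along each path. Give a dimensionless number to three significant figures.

W_a / W_b ≈ 0.640

Path (a) adiabatic: W = P₁V₁(1 − (V₁/V₂)^(γ−1))/(γ−1) → W_a/(P₁V₁) = 0.9321.
Path (b) isothermal: W = P₁V₁ ln(V₂/V₁) → W_b/(P₁V₁) = 1.457.
W_a / W_b = 0.9321 / 1.457 = 0.6398.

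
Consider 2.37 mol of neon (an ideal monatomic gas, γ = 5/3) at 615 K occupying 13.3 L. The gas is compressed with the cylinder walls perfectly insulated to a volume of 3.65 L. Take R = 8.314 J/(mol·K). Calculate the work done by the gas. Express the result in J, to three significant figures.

Adiabatic: TV^(γ−1) = const with γ = 5/3.
T₂ = T₁ (V₁/V₂)^(γ−1) = 615 × (13.3/3.65)^0.667 = 615 × 2.368 = 1456 K.
W_by = nCᵥ(T₁ − T₂) = (2.37)(12.47)(615 − 1456) = -24865 J.

W ≈ -24900 J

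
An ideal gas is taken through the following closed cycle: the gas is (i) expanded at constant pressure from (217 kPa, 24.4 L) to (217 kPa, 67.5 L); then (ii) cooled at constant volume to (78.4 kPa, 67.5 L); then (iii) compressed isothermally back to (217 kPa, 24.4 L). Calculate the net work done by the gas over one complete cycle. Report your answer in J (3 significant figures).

W_net ≈ 3970 J

Leg (i): W = PΔV = (217)(67.5 − 24.4) = 9353 J.
Leg (ii): W = 0.
Leg (iii): W = PᵢVᵢ ln(V_f/Vᵢ) = (5292) ln(24.4/67.5) = -5385 J.
W_net = 9353 − 5385 = 3968 J.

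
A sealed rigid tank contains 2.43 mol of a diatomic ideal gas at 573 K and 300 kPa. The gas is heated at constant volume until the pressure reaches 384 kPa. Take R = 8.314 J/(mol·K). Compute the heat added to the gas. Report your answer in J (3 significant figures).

Constant volume ⇒ W = 0, so Q = ΔU = nCᵥΔT with Cᵥ = 5R/2 = 20.79 J/(mol·K).
At constant V, T₂/T₁ = P₂/P₁ ⇒ ΔT = T₁(P₂/P₁ − 1) = 573·(384/300 − 1) = 160.4 K.
ΔU = (2.43)(20.79)(160.4) = 8103 J.

Q ≈ 8100 J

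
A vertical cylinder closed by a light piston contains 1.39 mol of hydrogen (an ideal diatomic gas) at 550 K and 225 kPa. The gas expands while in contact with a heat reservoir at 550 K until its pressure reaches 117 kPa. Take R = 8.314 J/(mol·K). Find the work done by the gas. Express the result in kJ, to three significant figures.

W ≈ 4.16 kJ

Isothermal process: W = nRT ln(V₂/V₁) = nRT ln(P₁/P₂).
W = (1.39)(8.314)(550) × ln(225/117)
  = 6356 × ln(1.923) = 6356 × 0.6539
W_by_gas = 4156 J.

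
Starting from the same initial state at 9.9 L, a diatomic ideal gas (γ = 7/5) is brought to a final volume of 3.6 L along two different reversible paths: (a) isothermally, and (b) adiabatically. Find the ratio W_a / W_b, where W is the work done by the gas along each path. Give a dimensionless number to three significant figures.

Path (a) isothermal: W = P₁V₁ ln(V₂/V₁) → W_a/(P₁V₁) = -1.012.
Path (b) adiabatic: W = P₁V₁(1 − (V₁/V₂)^(γ−1))/(γ−1) → W_b/(P₁V₁) = -1.247.
W_a / W_b = -1.012 / -1.247 = 0.8113.

W_a / W_b ≈ 0.811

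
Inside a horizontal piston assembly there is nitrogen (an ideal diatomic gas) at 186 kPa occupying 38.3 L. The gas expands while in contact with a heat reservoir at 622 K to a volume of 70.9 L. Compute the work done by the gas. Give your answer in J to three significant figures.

W ≈ 4390 J

Isothermal: W = nRT ln(V₂/V₁) = P₁V₁ ln(V₂/V₁).
P₁V₁ = (186 kPa)(38.3 L) = 7124 J.
W = 7124 × ln(70.9/38.3) = 7124 × 0.6158
W_by_gas = 4387 J.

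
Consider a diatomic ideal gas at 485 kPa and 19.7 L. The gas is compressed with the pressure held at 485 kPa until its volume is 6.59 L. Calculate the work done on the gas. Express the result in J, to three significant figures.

W ≈ 6360 J

Isobaric: W = P ΔV.
W = (485 kPa)(6.59 − 19.7 L) = (485)(-13.11) = -6358 J.
Work on gas = −W_by = 6358 J.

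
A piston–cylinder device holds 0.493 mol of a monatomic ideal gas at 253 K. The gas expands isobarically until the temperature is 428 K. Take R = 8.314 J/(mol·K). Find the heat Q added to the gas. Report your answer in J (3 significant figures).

Q ≈ 1790 J

Isobaric: W = nRΔT = (0.493)(8.314)(175) = 717.3 J.
ΔU = nCᵥΔT with Cᵥ = 3R/2: ΔU = (0.493)(12.47)(175) = 1076 J.
Q = ΔU + W = 1076 + 717.3 = 1793 J.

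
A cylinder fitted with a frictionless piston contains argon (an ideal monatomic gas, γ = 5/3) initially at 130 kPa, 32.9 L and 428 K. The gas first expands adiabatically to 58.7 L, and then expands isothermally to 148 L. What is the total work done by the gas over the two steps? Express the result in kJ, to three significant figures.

Step 1 (adiabatic): W = (P₁V₁ − P₂V₂)/(γ−1) = (4277 − 2907)/0.667 = 2054 J.
After step 1: P = 49.53 kPa, V = 58.7 L, T = 290.9 K.
Step 2 (isothermal): W = P₁V₁ ln(V₂/V₁) = (2907) ln(148/58.7) = 2689 J.
W_total = 2054 + 2689 = 4743 J.

W_total ≈ 4.74 kJ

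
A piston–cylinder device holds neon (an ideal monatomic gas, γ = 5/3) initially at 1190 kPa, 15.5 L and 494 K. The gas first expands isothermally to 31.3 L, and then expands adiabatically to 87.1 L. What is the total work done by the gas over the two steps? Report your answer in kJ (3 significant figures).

W_total ≈ 26.6 kJ

Step 1 (isothermal): W = P₁V₁ ln(V₂/V₁) = (18445) ln(31.3/15.5) = 12963 J.
After step 1: P = 589.3 kPa, V = 31.3 L, T = 494 K.
Step 2 (adiabatic): W = (P₁V₁ − P₂V₂)/(γ−1) = (18445 − 9323)/0.667 = 13683 J.
W_total = 12963 + 13683 = 26646 J.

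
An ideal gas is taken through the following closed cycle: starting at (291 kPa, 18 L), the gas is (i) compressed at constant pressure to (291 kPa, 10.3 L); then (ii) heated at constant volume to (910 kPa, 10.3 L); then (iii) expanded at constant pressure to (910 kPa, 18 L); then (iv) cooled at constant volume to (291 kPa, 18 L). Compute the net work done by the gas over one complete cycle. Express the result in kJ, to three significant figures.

Constant-volume legs do no work.
W(i) = (291)(10.3 − 18) = -2241 J; W(iii) = (910)(18 − 10.3) = 7007 J.
W_net = -2241 + 7007 = 4766 J (the clockwise enclosed area).

W_net ≈ 4.77 kJ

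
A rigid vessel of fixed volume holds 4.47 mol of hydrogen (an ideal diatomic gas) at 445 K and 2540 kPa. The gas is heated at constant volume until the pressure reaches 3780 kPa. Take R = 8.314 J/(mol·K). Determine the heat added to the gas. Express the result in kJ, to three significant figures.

Constant volume ⇒ W = 0, so Q = ΔU = nCᵥΔT with Cᵥ = 5R/2 = 20.79 J/(mol·K).
At constant V, T₂/T₁ = P₂/P₁ ⇒ ΔT = T₁(P₂/P₁ − 1) = 445·(3780/2540 − 1) = 217.2 K.
ΔU = (4.47)(20.79)(217.2) = 20184 J.

Q ≈ 20.2 kJ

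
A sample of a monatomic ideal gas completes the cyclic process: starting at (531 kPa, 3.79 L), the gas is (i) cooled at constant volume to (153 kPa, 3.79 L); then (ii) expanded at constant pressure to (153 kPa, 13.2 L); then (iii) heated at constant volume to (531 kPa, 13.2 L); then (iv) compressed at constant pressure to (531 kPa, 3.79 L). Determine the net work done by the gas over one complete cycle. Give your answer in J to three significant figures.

W_net ≈ -3560 J

Constant-volume legs do no work.
W(ii) = (153)(13.2 − 3.79) = 1440 J; W(iv) = (531)(3.79 − 13.2) = -4997 J.
W_net = 1440 − 4997 = -3557 J (the counter-clockwise enclosed area).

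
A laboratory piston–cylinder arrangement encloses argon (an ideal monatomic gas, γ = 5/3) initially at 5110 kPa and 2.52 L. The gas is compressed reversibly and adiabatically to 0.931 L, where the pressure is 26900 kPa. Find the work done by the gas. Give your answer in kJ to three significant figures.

W ≈ -18.3 kJ

Adiabatic: W = (P₁V₁ − P₂V₂)/(γ − 1) with γ = 5/3.
P₁V₁ = 12877 J, P₂V₂ = 25044 J.
W = (12877 − 25044) / 0.6667 = -18250 J.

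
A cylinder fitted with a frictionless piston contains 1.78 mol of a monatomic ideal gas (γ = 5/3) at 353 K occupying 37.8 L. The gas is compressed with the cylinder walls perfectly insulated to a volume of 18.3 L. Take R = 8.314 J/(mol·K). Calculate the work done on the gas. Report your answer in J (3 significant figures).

W ≈ 4870 J

Adiabatic: TV^(γ−1) = const with γ = 5/3.
T₂ = T₁ (V₁/V₂)^(γ−1) = 353 × (37.8/18.3)^0.667 = 353 × 1.622 = 572.5 K.
W_by = nCᵥ(T₁ − T₂) = (1.78)(12.47)(353 − 572.5) = -4873 J.
Work on gas = −W_by = 4873 J.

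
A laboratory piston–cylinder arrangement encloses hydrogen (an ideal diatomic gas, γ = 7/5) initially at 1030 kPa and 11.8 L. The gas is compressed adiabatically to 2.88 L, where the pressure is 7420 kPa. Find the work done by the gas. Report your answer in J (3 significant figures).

W ≈ -23000 J

Adiabatic: W = (P₁V₁ − P₂V₂)/(γ − 1) with γ = 7/5.
P₁V₁ = 12154 J, P₂V₂ = 21370 J.
W = (12154 − 21370) / 0.4 = -23039 J.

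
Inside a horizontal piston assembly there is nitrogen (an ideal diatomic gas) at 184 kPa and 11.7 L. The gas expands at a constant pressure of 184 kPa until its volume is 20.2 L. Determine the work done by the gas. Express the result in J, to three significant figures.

Isobaric: W = P ΔV.
W = (184 kPa)(20.2 − 11.7 L) = (184)(8.5) = 1564 J.

W ≈ 1560 J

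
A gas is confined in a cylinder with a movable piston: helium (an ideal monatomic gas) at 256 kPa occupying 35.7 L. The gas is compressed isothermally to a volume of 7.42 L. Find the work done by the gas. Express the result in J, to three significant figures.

W ≈ -14400 J

Isothermal: W = nRT ln(V₂/V₁) = P₁V₁ ln(V₂/V₁).
P₁V₁ = (256 kPa)(35.7 L) = 9139 J.
W = 9139 × ln(7.42/35.7) = 9139 × -1.571
W_by_gas = -14357 J.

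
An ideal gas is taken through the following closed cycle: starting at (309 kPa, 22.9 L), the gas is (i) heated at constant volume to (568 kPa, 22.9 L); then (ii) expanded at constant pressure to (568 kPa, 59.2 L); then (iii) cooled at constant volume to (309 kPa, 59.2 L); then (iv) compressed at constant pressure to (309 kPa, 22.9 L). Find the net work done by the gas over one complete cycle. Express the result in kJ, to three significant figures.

Constant-volume legs do no work.
W(ii) = (568)(59.2 − 22.9) = 20618 J; W(iv) = (309)(22.9 − 59.2) = -11217 J.
W_net = 20618 − 11217 = 9402 J (the clockwise enclosed area).

W_net ≈ 9.40 kJ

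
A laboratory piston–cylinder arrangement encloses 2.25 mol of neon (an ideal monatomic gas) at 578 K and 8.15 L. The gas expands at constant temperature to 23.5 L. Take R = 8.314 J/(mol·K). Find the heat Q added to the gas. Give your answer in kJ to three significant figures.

Q ≈ 11.5 kJ

Isothermal ⇒ ΔU = 0, so Q = W = nRT ln(V₂/V₁).
Q = (2.25)(8.314)(578) ln(23.5/8.15) = 10812 × 1.059 = 11450 J.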